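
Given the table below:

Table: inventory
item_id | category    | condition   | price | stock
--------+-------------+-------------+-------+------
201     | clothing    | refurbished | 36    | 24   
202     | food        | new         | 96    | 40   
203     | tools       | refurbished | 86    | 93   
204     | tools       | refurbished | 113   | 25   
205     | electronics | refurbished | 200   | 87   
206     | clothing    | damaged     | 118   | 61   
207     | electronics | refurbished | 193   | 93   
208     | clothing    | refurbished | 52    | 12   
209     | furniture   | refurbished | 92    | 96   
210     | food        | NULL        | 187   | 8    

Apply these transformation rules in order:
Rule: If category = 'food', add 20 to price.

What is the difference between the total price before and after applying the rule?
40

Step 1: Original sum of price = 1173
Step 2: 2 records have category = 'food'
Step 3: Each affected record changes by 20
Step 4: Total change = 2 × 20 = 40
Step 5: New sum = 1173 + 40 = 1213
Step 6: Difference = |1213 - 1173| = 40
        (Sum increased by 40)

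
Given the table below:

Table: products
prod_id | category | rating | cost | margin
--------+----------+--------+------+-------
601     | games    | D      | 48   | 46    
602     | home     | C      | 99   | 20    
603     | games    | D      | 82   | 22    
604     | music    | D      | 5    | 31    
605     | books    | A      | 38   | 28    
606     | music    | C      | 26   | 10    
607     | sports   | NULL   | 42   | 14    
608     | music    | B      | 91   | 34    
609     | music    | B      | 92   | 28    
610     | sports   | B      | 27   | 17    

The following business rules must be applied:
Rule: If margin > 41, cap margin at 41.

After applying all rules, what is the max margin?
41

Step 1: Original maximum margin = 46
Step 2: Apply cap at 41
Step 3: 1 records had margin > 41 and were capped
Step 4: Maximum after transformation = 41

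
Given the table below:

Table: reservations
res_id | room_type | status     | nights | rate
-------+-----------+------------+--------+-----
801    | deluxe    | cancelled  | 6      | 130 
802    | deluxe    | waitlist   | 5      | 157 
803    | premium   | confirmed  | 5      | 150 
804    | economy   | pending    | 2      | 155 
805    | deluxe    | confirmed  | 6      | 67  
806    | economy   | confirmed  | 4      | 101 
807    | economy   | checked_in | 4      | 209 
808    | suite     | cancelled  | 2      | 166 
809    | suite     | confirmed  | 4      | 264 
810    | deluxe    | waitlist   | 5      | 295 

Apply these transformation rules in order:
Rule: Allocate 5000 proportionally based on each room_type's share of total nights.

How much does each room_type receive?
deluxe: 2558.14, economy: 1162.79, premium: 581.4, suite: 697.67

Step 1: Calculate total nights = 43
Step 2: Calculate each room_type's proportion:
  deluxe: 22/43 = 51.16% → 2558.14
  economy: 10/43 = 23.26% → 1162.79
  premium: 5/43 = 11.63% → 581.4
  suite: 6/43 = 13.95% → 697.67
Step 3: Verify: sum of allocations ≈ 5000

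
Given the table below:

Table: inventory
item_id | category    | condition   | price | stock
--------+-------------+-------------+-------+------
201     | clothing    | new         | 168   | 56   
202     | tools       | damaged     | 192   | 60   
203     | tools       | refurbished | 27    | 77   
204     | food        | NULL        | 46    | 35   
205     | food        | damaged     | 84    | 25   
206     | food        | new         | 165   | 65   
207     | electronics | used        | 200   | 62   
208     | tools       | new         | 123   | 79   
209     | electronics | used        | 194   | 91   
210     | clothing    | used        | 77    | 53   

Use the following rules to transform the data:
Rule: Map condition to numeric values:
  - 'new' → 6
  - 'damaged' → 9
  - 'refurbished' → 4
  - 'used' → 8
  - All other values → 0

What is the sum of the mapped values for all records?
64

Step 1: Apply mapping to each record
Step 2: Count by status:
  'new': 3 records × 6 = 18
  'damaged': 2 records × 9 = 18
  'refurbished': 1 records × 4 = 4
  'used': 3 records × 8 = 24
Step 3: Sum all mapped values = 64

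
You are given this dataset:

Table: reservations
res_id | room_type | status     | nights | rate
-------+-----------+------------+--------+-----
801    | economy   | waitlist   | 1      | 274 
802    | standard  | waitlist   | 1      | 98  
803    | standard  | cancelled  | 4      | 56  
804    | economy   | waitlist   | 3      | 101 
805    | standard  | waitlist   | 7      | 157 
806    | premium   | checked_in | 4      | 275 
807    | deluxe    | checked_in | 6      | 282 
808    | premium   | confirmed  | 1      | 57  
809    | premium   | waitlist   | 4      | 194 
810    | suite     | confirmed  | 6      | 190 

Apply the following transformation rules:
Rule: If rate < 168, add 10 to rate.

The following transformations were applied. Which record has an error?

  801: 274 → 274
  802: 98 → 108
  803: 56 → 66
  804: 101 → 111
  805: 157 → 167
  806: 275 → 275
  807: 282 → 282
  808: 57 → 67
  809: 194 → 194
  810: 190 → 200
Record 810 has an error. The correct transformed value should be 190, not 200.

Step 1: Check each record against the rule
Step 2: Record 810 has rate = 190
Step 3: Since 190 >= 168, the bonus should not have been applied
Step 4: Correct value = 190, but claimed value = 200
Conclusion: Record 810 has the error.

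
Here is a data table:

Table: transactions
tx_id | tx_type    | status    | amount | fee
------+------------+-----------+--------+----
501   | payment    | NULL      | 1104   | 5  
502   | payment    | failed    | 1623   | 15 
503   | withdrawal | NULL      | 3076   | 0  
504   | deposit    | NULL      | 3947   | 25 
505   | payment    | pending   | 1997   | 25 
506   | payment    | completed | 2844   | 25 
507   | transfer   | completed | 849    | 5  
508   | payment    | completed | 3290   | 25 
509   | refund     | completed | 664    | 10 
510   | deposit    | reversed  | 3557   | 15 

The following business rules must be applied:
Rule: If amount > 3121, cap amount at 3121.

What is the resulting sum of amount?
21520

Step 1: 3 records have amount > 3121
Step 2: These records originally summed to 10794
Step 3: After capping: 3 × 3121 = 9363
Step 4: Unaffected records sum: 12157
Step 5: Final sum = 9363 + 12157 = 21520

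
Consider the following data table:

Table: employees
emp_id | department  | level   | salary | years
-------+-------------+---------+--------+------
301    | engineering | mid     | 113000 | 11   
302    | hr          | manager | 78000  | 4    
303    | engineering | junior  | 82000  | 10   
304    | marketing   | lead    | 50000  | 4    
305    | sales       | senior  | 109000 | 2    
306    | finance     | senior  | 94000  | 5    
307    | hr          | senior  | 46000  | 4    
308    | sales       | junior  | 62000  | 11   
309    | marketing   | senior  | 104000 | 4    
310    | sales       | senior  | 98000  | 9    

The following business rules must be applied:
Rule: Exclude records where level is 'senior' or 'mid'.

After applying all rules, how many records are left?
4

Step 1: Count records to exclude
  - 5 (senior) + 1 (mid) = 6 records
Step 2: Total records: 10
Step 3: Remaining = 10 - 6 = 4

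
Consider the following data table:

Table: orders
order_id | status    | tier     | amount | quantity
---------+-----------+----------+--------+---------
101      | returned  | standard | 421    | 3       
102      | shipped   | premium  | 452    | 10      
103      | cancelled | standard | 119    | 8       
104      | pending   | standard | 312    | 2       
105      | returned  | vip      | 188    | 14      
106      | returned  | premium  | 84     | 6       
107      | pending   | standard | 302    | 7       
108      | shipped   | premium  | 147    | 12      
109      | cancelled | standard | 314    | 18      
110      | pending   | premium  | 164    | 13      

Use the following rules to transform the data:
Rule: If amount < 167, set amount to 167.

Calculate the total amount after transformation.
2657

Step 1: 4 records have amount < 167
Step 2: These records originally summed to 514
Step 3: After setting to minimum: 4 × 167 = 668
Step 4: Unaffected records sum: 1989
Step 5: Final sum = 668 + 1989 = 2657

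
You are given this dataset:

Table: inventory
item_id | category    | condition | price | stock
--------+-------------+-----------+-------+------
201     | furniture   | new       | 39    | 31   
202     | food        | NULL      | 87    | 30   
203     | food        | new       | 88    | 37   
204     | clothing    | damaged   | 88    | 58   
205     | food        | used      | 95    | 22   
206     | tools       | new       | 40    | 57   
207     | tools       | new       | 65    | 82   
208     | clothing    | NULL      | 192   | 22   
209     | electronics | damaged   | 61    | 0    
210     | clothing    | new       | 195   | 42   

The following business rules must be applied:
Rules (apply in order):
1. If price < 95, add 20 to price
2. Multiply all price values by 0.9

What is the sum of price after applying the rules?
981.0

Step 1: Apply Rule 1 - Add 20 to records with price < 95
  - 7 records affected: 468 + (7 × 20) = 608
  - Unaffected records: 482
  - Sum after Rule 1: 1090
Step 2: Apply Rule 2 - Multiply all by 0.9
  - 1090 × 0.9 = 981.0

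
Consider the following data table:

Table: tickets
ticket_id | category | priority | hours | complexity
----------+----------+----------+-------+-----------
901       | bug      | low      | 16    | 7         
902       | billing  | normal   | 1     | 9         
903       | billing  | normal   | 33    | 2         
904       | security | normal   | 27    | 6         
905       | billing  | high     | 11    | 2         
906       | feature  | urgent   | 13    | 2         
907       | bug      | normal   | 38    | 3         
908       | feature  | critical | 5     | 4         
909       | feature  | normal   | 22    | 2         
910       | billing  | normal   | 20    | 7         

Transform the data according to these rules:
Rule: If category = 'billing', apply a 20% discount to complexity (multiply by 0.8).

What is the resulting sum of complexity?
40.0

Step 1: Records with category = 'billing' have total complexity = 20
Step 2: Apply multiplier: 20 × 0.8 = 16.0
Step 3: Other records total: 24
Step 4: Final sum = 16.0 + 24 = 40.0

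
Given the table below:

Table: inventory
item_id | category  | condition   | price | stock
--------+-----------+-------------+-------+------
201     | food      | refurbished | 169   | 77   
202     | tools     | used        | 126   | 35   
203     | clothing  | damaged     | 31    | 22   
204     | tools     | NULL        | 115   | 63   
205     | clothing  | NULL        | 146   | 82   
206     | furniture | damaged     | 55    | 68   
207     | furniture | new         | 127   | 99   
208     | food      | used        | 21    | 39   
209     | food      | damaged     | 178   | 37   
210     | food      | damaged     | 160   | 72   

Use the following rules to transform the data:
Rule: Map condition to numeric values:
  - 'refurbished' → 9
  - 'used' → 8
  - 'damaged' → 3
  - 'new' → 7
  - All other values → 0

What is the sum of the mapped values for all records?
44

Step 1: Apply mapping to each record
Step 2: Count by status:
  'refurbished': 1 records × 9 = 9
  'used': 2 records × 8 = 16
  'damaged': 4 records × 3 = 12
  'new': 1 records × 7 = 7
Step 3: Sum all mapped values = 44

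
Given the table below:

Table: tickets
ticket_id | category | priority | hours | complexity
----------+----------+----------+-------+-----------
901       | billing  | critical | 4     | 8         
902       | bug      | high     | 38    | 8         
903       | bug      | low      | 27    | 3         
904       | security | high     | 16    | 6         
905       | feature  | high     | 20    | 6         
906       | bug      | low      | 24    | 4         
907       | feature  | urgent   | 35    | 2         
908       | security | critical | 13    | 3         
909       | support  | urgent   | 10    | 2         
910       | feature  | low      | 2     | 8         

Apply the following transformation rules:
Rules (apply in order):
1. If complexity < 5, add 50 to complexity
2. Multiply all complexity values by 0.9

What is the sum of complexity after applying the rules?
270.0

Step 1: Apply Rule 1 - Add 50 to records with complexity < 5
  - 5 records affected: 14 + (5 × 50) = 264
  - Unaffected records: 36
  - Sum after Rule 1: 300
Step 2: Apply Rule 2 - Multiply all by 0.9
  - 300 × 0.9 = 270.0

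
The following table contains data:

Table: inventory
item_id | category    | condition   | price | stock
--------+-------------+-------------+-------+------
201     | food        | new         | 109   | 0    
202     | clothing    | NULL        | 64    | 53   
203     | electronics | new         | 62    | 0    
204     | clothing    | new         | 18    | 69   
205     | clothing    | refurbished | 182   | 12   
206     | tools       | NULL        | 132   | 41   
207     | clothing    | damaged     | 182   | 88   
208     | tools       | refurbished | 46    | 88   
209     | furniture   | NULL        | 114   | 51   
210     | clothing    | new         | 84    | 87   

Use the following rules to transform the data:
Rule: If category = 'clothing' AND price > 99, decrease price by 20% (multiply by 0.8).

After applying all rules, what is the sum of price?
920.2

Step 1: Find records where category = 'clothing' AND price > 99
Step 2: 2 records match, summing to 364
Step 3: After multiplier: 364 × 0.8 = 291.2
Step 4: Unaffected records sum: 629
Step 5: Final sum = 291.2 + 629 = 920.2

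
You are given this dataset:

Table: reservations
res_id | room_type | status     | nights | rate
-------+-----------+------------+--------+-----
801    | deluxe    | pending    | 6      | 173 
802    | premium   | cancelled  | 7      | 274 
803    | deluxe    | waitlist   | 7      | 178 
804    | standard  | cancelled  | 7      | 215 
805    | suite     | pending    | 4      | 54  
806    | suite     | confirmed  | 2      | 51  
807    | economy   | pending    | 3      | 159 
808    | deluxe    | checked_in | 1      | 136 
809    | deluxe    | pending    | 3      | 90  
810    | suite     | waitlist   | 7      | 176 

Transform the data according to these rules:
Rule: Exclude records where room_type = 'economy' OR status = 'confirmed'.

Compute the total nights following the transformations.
42

Step 1: Find records where room_type = 'economy' OR status = 'confirmed'
Step 2: 2 records match, summing to 5
Step 3: Original sum: 47
Step 4: Remaining sum = 47 - 5 = 42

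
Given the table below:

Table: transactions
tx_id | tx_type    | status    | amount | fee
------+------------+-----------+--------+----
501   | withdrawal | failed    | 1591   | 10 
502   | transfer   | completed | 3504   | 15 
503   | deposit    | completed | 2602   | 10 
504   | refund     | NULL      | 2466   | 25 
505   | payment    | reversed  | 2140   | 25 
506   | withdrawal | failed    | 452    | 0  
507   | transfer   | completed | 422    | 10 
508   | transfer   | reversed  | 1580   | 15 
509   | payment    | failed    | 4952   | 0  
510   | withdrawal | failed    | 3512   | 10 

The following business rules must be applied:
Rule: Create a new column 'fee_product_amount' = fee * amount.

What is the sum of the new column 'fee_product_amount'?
272680

Step 1: For each record, compute fee * amount
Example calculations:
  10 * 1591 = 15910
  15 * 3504 = 52560
  10 * 2602 = 26020
  ...
Step 2: Sum all derived values
Step 3: Total = 272680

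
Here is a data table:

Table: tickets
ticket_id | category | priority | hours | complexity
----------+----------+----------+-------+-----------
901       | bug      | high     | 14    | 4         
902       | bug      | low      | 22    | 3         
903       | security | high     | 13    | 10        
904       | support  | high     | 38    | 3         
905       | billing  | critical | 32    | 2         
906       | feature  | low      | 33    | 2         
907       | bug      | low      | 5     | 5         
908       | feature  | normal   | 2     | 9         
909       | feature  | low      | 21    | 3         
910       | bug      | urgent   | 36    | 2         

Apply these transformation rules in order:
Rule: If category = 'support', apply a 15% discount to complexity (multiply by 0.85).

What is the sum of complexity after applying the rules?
42.55

Step 1: Records with category = 'support' have total complexity = 3
Step 2: Apply multiplier: 3 × 0.85 = 2.55
Step 3: Other records total: 40
Step 4: Final sum = 2.55 + 40 = 42.55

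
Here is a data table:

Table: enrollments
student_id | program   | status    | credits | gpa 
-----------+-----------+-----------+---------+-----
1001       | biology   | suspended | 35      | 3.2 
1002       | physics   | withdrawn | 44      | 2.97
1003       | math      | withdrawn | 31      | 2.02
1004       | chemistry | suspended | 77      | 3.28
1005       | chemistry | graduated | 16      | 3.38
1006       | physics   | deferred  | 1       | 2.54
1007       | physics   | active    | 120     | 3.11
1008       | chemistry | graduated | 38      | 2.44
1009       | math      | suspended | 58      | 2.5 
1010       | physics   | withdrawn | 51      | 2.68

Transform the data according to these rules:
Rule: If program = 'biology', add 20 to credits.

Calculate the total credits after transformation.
491

Step 1: Count records where program = 'biology': 1
Step 2: Total bonus added: 1 × 20 = 20
Step 3: Original sum of credits: 471
Step 4: Final sum = 471 + 20 = 491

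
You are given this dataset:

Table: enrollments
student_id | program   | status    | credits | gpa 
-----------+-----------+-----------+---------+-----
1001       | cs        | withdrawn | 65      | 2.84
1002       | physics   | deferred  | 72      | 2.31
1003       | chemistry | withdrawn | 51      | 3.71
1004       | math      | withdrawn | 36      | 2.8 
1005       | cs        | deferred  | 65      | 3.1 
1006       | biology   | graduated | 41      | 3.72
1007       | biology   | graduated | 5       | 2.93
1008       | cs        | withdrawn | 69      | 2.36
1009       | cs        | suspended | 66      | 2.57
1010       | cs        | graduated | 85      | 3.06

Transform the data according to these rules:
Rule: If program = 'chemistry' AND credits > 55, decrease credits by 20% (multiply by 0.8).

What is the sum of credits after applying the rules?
555

Step 1: Find records where program = 'chemistry' AND credits > 55
Step 2: 0 records match, summing to 0
Step 3: After multiplier: 0 × 0.8 = 0.0
Step 4: Unaffected records sum: 555
Step 5: Final sum = 0.0 + 555 = 555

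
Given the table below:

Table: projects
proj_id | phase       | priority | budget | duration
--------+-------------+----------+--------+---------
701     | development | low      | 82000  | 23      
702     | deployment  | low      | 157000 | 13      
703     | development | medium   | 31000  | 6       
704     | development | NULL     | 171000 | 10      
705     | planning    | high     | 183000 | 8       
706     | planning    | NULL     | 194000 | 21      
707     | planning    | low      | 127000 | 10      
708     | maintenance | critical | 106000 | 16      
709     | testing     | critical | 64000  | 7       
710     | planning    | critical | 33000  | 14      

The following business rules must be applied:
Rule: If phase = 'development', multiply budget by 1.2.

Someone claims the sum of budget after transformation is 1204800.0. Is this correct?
Yes, the result is correct.

Step 1: Calculate the correct sum after transformation
Step 2: Apply multiplier 1.2 to records where phase = 'development'
Step 3: Correct result = 1204800.0
Step 4: Claimed result = 1204800.0
Step 5: 1204800.0 = 1204800.0 ✓
Conclusion: The claimed result is correct.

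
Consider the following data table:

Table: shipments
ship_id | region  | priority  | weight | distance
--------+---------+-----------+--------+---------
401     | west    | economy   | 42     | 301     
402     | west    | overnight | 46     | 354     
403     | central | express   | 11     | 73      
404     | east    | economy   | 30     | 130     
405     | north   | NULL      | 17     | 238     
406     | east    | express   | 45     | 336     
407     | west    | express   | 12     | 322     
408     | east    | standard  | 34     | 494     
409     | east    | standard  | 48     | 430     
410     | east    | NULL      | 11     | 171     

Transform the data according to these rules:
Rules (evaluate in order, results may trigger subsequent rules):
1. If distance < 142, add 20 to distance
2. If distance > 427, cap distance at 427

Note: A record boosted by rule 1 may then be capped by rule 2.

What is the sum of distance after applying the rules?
2819

Step 1: Apply rule 1 to records with distance < 142
  - 2 records get bonus of 20
  - Of these, 0 records then exceed 427 and get capped
Step 2: Apply rule 2 to records with distance > 427
  - 2 records (original) are capped
Step 3: Calculate final sum = 2819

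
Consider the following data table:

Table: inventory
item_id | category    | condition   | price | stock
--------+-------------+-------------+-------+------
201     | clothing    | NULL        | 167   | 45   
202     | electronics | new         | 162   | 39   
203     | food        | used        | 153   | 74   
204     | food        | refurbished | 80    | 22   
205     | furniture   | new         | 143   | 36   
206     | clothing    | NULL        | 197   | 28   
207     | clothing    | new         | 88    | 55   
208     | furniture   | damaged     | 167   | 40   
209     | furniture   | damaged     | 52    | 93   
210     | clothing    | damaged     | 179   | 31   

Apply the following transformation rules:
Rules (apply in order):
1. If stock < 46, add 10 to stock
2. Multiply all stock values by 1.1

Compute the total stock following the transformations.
586.3

Step 1: Apply Rule 1 - Add 10 to records with stock < 46
  - 7 records affected: 241 + (7 × 10) = 311
  - Unaffected records: 222
  - Sum after Rule 1: 533
Step 2: Apply Rule 2 - Multiply all by 1.1
  - 533 × 1.1 = 586.3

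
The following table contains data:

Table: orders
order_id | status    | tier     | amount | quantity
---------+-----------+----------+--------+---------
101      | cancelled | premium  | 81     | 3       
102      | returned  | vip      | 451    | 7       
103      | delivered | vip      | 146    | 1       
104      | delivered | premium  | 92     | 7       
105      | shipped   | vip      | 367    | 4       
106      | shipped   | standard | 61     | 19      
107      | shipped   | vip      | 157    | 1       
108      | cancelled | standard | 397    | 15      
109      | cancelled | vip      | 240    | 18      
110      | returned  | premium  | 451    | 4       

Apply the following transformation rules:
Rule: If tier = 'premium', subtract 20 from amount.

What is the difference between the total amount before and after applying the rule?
60

Step 1: Original sum of amount = 2443
Step 2: 3 records have tier = 'premium'
Step 3: Each affected record changes by -20
Step 4: Total change = 3 × -20 = -60
Step 5: New sum = 2443 + -60 = 2383
Step 6: Difference = |2383 - 2443| = 60
        (Sum decreased by 60)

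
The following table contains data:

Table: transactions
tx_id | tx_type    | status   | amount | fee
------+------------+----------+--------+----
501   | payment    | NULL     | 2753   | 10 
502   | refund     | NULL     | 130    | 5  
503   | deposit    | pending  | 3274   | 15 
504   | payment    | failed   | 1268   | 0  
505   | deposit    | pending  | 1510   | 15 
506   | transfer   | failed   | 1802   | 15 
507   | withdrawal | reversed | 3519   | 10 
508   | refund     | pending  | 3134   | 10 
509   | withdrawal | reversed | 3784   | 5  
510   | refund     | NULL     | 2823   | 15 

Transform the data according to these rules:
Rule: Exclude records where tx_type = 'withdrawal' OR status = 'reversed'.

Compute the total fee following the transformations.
85

Step 1: Find records where tx_type = 'withdrawal' OR status = 'reversed'
Step 2: 2 records match, summing to 15
Step 3: Original sum: 100
Step 4: Remaining sum = 100 - 15 = 85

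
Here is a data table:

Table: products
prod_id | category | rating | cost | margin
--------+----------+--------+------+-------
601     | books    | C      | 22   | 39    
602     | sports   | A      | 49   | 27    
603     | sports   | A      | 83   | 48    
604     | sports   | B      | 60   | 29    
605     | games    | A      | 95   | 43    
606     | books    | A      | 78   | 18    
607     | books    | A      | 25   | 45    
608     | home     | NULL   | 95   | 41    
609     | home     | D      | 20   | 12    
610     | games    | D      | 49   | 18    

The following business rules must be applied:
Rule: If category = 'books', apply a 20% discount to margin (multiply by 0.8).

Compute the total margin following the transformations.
299.6

Step 1: Records with category = 'books' have total margin = 102
Step 2: Apply multiplier: 102 × 0.8 = 81.6
Step 3: Other records total: 218
Step 4: Final sum = 81.6 + 218 = 299.6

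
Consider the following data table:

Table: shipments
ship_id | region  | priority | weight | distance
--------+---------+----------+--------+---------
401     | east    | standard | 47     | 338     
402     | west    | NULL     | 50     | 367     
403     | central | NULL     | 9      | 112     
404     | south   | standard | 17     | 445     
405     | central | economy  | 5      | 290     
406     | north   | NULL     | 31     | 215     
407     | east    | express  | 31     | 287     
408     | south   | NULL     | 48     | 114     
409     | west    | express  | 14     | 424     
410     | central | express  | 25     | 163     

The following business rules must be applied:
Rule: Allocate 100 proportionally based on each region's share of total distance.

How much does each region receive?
central: 20.51, east: 22.69, north: 7.8, south: 20.29, west: 28.71

Step 1: Calculate total distance = 2755
Step 2: Calculate each region's proportion:
  central: 565/2755 = 20.51% → 20.51
  east: 625/2755 = 22.69% → 22.69
  north: 215/2755 = 7.80% → 7.8
  south: 559/2755 = 20.29% → 20.29
  west: 791/2755 = 28.71% → 28.71
Step 3: Verify: sum of allocations ≈ 100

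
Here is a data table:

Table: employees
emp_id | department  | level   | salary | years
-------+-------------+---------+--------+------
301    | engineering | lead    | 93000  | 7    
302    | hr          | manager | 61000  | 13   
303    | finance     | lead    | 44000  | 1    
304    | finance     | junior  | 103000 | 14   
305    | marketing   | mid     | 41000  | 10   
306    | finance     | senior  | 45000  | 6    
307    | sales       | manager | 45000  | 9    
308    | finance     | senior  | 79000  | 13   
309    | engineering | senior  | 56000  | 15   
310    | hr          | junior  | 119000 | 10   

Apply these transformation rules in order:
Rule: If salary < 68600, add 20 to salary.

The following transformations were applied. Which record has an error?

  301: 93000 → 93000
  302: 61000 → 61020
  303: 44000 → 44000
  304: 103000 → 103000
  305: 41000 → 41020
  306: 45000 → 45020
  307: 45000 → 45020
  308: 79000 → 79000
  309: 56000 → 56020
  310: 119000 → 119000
Record 303 has an error. The correct transformed value should be 44020, not 44000.

Step 1: Check each record against the rule
Step 2: Record 303 has salary = 44000
Step 3: Since 44000 < 68600, the bonus should have been applied
Step 4: Correct value = 44020, but claimed value = 44000
Conclusion: Record 303 has the error.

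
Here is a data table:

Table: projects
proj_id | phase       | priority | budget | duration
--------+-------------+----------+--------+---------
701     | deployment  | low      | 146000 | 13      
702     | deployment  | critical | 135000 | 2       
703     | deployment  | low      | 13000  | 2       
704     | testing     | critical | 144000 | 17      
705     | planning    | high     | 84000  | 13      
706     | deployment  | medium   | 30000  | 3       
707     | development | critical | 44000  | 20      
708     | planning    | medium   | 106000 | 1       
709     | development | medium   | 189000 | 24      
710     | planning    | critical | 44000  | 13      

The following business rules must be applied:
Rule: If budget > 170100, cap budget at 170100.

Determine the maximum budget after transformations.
170100

Step 1: Original maximum budget = 189000
Step 2: Apply cap at 170100
Step 3: 1 records had budget > 170100 and were capped
Step 4: Maximum after transformation = 170100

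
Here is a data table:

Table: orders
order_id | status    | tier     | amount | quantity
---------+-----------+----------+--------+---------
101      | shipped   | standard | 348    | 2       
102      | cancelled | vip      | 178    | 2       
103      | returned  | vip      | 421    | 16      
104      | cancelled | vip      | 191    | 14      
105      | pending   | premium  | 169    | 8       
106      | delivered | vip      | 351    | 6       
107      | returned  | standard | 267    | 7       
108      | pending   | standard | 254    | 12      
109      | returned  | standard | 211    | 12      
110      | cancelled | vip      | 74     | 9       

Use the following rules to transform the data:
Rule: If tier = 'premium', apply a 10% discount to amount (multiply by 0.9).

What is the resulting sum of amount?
2447.1

Step 1: Records with tier = 'premium' have total amount = 169
Step 2: Apply multiplier: 169 × 0.9 = 152.1
Step 3: Other records total: 2295
Step 4: Final sum = 152.1 + 2295 = 2447.1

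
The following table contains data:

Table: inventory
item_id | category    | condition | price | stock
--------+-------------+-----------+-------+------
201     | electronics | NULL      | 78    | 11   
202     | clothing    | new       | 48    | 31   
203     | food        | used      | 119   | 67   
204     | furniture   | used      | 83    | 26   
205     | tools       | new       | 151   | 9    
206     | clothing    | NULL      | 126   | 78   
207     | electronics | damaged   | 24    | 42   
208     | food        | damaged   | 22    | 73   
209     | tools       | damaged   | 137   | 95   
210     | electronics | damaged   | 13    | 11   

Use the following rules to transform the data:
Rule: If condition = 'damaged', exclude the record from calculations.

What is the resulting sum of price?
605

Step 1: Identify records where condition = 'damaged'
Step 2: The excluded records sum to 196
Step 3: Original total price = 801
Step 4: Remaining total = 801 - 196 = 605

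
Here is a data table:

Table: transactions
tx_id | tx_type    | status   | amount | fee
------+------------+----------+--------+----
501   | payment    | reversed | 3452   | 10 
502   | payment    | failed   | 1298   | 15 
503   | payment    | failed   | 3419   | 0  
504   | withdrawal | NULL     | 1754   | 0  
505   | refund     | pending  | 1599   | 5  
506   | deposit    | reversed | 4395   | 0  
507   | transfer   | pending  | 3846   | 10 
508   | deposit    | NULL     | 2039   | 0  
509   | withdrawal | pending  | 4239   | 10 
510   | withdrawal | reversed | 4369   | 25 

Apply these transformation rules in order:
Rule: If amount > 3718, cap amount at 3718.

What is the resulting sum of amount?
28433

Step 1: 4 records have amount > 3718
Step 2: These records originally summed to 16849
Step 3: After capping: 4 × 3718 = 14872
Step 4: Unaffected records sum: 13561
Step 5: Final sum = 14872 + 13561 = 28433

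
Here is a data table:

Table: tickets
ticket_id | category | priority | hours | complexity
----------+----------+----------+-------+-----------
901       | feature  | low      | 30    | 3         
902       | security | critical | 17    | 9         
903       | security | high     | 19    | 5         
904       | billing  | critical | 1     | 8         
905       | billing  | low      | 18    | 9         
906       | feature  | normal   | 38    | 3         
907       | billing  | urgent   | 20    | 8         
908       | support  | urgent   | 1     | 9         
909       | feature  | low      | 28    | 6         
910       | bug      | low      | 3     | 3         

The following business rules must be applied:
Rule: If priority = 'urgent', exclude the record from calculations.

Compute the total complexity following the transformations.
46

Step 1: Identify records where priority = 'urgent'
Step 2: The excluded records sum to 17
Step 3: Original total complexity = 63
Step 4: Remaining total = 63 - 17 = 46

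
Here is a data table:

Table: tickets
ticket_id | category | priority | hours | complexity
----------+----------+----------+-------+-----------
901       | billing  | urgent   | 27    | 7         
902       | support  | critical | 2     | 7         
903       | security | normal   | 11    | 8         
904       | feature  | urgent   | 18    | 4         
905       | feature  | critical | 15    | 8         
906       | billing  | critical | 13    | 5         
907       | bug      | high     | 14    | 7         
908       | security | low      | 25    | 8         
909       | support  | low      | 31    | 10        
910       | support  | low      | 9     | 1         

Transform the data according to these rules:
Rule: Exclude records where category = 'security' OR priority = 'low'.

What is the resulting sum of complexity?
38

Step 1: Find records where category = 'security' OR priority = 'low'
Step 2: 4 records match, summing to 27
Step 3: Original sum: 65
Step 4: Remaining sum = 65 - 27 = 38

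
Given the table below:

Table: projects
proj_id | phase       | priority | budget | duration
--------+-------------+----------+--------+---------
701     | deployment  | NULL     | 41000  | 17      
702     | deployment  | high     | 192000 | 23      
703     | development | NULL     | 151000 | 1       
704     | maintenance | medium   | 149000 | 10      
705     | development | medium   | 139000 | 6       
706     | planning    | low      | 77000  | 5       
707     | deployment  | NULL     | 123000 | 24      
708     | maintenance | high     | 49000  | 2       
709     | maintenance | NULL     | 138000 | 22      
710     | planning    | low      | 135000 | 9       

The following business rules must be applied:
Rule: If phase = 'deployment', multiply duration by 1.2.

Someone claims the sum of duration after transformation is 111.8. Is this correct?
No, the correct result is 131.8.

Step 1: Calculate the correct sum after transformation
Step 2: Apply multiplier 1.2 to records where phase = 'deployment'
Step 3: Correct result = 131.8
Step 4: Claimed result = 111.8
Step 5: 131.8 ≠ 111.8
Conclusion: The claimed result is incorrect. The correct answer is 131.8.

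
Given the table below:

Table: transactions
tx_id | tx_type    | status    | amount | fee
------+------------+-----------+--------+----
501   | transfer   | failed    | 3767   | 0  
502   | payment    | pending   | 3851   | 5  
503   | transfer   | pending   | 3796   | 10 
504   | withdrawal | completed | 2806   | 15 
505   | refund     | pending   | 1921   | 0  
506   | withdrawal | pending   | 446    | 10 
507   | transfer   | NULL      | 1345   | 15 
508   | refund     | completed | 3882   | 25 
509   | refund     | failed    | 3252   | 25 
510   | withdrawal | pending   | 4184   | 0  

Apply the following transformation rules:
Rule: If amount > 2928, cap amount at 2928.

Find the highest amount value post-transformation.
2928

Step 1: Original maximum amount = 4184
Step 2: Apply cap at 2928
Step 3: 6 records had amount > 2928 and were capped
Step 4: Maximum after transformation = 2928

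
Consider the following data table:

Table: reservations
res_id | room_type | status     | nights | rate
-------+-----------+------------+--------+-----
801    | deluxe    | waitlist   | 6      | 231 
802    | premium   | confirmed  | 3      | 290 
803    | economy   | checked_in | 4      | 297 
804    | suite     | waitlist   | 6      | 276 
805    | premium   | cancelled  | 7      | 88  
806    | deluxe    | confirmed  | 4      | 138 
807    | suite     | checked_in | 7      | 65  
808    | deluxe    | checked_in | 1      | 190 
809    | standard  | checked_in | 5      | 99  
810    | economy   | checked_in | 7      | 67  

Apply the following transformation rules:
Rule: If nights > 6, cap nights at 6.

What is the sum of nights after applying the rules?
47

Step 1: 3 records have nights > 6
Step 2: These records originally summed to 21
Step 3: After capping: 3 × 6 = 18
Step 4: Unaffected records sum: 29
Step 5: Final sum = 18 + 29 = 47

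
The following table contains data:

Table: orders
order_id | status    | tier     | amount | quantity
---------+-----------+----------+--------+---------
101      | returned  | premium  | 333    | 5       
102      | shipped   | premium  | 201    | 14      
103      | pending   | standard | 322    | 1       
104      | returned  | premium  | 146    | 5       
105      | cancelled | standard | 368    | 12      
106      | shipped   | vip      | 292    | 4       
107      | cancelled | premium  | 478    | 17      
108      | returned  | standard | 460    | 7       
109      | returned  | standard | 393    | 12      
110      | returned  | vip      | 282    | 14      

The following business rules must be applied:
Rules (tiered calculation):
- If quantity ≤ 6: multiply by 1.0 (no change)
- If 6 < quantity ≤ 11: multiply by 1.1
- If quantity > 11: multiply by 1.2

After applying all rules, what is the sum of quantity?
105.5

Step 1: Tier 1 (quantity ≤ 6): 4 records, sum = 15 × 1.0 = 15.0
Step 2: Tier 2 (6 < quantity ≤ 11): 1 records, sum = 7 × 1.1 = 7.7
Step 3: Tier 3 (quantity > 11): 5 records, sum = 69 × 1.2 = 82.8
Step 4: Final sum = 15.0 + 7.7 + 82.8 = 105.5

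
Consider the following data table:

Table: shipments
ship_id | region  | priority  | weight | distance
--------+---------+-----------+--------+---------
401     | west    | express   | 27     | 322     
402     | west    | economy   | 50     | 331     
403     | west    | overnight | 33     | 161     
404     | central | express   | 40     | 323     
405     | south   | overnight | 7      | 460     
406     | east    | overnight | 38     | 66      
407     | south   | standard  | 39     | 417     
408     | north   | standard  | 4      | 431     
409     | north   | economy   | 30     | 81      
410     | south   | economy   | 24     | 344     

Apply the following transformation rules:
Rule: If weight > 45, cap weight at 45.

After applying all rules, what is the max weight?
45

Step 1: Original maximum weight = 50
Step 2: Apply cap at 45
Step 3: 1 records had weight > 45 and were capped
Step 4: Maximum after transformation = 45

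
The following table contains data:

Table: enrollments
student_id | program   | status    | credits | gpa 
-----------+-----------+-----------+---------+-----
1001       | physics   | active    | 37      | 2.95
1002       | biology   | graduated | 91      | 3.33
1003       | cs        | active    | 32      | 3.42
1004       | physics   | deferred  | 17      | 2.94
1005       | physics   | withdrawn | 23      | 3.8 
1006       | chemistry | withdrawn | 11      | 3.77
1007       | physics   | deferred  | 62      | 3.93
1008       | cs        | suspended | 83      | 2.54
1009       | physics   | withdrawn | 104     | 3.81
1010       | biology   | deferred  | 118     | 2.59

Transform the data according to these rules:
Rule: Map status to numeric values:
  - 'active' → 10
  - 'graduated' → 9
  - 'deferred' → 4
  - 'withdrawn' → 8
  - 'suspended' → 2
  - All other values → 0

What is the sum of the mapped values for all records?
67

Step 1: Apply mapping to each record
Step 2: Count by status:
  'active': 2 records × 10 = 20
  'graduated': 1 records × 9 = 9
  'deferred': 3 records × 4 = 12
  'withdrawn': 3 records × 8 = 24
  'suspended': 1 records × 2 = 2
Step 3: Sum all mapped values = 67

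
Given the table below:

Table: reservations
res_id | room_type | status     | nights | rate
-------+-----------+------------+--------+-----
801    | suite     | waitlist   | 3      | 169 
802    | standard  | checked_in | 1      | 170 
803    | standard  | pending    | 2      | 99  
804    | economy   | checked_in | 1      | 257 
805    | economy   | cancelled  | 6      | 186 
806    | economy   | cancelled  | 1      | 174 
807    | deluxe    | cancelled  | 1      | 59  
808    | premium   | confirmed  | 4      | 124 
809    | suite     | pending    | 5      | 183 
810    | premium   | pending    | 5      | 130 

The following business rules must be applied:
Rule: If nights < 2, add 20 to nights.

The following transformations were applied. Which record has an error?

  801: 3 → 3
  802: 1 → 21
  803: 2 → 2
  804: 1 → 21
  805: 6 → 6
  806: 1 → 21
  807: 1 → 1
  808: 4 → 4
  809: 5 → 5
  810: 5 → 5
Record 807 has an error. The correct transformed value should be 21, not 1.

Step 1: Check each record against the rule
Step 2: Record 807 has nights = 1
Step 3: Since 1 < 2, the bonus should have been applied
Step 4: Correct value = 21, but claimed value = 1
Conclusion: Record 807 has the error.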